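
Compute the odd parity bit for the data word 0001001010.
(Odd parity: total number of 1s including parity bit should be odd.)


Number of 1s in data: 3
Parity bit: 0

0


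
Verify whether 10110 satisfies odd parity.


Number of 1s: 3

Yes, parity is correct (3 ones)


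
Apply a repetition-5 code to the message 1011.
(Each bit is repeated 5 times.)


Each bit -> 5 copies

11111000001111111111


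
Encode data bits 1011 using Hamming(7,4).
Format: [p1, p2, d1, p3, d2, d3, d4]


Parity bits: p1=0, p2=1, p3=0

0110011


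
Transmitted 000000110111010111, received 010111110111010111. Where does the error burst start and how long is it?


XOR: 010111000000000000

Burst at position 1, length 5


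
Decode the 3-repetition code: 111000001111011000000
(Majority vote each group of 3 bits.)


Groups: 111, 000, 001, 111, 011, 000, 000
Majority votes: 1001100

1001100


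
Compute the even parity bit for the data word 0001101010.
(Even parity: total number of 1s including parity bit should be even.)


Number of 1s in data: 4
Parity bit: 0

0


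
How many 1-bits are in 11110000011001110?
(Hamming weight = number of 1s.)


Counting 1s in 11110000011001110

9


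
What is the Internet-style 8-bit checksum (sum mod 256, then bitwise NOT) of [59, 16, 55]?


Sum = 130 mod 256 = 130
Complement = 125

125


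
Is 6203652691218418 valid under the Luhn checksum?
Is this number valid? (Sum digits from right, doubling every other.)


Luhn sum = 62
62 mod 10 = 2

Invalid (Luhn sum mod 10 = 2)


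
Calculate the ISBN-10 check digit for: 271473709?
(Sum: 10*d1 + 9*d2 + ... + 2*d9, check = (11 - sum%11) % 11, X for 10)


Weighted sum: 222
222 mod 11 = 2

Check digit: 9


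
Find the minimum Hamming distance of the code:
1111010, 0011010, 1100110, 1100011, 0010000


Comparing all pairs, minimum distance: 2
Can detect 1 errors, correct 0 errors

2


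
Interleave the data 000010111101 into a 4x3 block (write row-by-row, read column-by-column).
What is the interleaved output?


Matrix:
  000
  010
  111
  101
Read columns: 001101100011

001101100011


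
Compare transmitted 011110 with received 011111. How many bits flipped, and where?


XOR: 000001

1 error(s) at position(s): 5


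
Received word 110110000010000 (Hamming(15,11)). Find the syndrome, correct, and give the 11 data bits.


Syndrome = 9: error at position 9

Data: 01001010000 (corrected bit 9)


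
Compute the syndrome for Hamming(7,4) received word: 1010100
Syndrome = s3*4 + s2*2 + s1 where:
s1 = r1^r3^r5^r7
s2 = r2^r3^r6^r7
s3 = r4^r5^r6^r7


s1=1, s2=1, s3=1

Syndrome = 7 (error at position 7)


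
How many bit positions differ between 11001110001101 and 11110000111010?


XOR: 00111110110111
Count of 1s: 10

10


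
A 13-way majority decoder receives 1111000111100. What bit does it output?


Ones: 8 out of 13
Threshold: 7

1 (8/13 voted 1)


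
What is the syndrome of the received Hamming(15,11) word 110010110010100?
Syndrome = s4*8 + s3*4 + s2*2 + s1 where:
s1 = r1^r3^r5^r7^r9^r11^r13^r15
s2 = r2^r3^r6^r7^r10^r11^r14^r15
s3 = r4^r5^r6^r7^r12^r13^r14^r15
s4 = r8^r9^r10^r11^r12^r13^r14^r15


s1=1, s2=1, s3=1, s4=1

Syndrome = 15 (error at position 15)


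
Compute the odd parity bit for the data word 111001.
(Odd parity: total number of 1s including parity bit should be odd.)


Number of 1s in data: 4
Parity bit: 1

1


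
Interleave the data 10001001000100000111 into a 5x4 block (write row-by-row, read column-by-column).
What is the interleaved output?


Matrix:
  1000
  1001
  0001
  0000
  0111
Read columns: 11000000010000101101

11000000010000101101


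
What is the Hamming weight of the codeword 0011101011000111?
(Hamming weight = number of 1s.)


Counting 1s in 0011101011000111

9


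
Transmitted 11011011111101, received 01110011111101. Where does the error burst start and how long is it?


XOR: 10101000000000

Burst at position 0, length 5


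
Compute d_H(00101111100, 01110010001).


XOR: 01011101101
Count of 1s: 7

7


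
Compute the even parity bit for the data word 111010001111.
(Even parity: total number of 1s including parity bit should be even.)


Number of 1s in data: 8
Parity bit: 0

0


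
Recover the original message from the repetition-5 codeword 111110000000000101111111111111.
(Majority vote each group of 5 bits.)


Groups: 11111, 00000, 00000, 10111, 11111, 11111
Majority votes: 100111

100111


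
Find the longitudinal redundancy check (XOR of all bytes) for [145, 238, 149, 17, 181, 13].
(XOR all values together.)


XOR chain: 145 ^ 238 ^ 149 ^ 17 ^ 181 ^ 13 = 67

67


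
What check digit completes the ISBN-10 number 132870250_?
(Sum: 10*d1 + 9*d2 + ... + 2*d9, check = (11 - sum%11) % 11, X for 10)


Weighted sum: 174
174 mod 11 = 9

Check digit: 2


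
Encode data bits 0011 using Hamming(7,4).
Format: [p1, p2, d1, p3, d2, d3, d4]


Parity bits: p1=1, p2=0, p3=0

1000011


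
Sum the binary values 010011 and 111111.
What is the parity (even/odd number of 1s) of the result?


010011 = 19
111111 = 63
Sum = 82 = 1010010
1s count = 3

odd parity (3 ones in 1010010)


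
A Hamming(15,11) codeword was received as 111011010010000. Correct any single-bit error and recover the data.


Syndrome = 0: no error detected

Data: 11100010000 (no errors)


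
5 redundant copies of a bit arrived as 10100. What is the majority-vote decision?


Ones: 2 out of 5
Threshold: 3

0 (2/5 voted 1)


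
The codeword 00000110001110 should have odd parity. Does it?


Number of 1s: 5

Yes, parity is correct (5 ones)


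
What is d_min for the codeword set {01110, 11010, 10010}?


Comparing all pairs, minimum distance: 1
Can detect 0 errors, correct 0 errors

1


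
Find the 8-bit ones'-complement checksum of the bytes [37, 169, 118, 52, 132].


Sum = 508 mod 256 = 252
Complement = 3

3


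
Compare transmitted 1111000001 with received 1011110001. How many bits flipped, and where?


XOR: 0100110000

3 error(s) at position(s): 1, 4, 5


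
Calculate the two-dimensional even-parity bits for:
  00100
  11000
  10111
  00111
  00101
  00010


Row parities: 100101
Column parities: 01011

Row P: 100101, Col P: 01011, Corner: 1


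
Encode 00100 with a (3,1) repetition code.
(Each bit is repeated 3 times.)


Each bit -> 3 copies

000000111000000


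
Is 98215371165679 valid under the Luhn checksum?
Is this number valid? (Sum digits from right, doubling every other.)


Luhn sum = 61
61 mod 10 = 1

Invalid (Luhn sum mod 10 = 1)


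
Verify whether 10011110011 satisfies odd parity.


Number of 1s: 7

Yes, parity is correct (7 ones)


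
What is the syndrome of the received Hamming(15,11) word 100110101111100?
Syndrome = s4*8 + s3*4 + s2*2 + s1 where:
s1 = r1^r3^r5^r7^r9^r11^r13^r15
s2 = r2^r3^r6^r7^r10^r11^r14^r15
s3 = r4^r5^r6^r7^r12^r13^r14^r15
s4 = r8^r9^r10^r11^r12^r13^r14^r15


s1=0, s2=1, s3=1, s4=1

Syndrome = 14 (error at position 14)


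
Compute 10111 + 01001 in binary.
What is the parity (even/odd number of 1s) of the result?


10111 = 23
01001 = 9
Sum = 32 = 100000
1s count = 1

odd parity (1 ones in 100000)


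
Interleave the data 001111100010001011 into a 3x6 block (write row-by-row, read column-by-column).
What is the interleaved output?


Matrix:
  001111
  100010
  001011
Read columns: 010000101100111101

010000101100111101


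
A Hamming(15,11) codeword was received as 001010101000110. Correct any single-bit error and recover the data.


Syndrome = 11: error at position 11

Data: 11011010110 (corrected bit 11)


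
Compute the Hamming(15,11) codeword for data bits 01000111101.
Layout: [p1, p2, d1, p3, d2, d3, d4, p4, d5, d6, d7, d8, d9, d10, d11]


Parity bits: p1=0, p2=1, p3=0, p4=1

010010010111101


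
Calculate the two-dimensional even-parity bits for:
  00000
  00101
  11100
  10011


Row parities: 0011
Column parities: 01010

Row P: 0011, Col P: 01010, Corner: 0


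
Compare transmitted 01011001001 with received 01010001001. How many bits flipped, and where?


XOR: 00001000000

1 error(s) at position(s): 4


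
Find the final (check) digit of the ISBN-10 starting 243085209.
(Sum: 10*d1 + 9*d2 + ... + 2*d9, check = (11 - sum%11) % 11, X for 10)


Weighted sum: 179
179 mod 11 = 3

Check digit: 8


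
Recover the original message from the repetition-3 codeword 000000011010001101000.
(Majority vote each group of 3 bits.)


Groups: 000, 000, 011, 010, 001, 101, 000
Majority votes: 0010010

0010010


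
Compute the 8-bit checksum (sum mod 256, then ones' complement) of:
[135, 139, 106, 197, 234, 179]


Sum = 990 mod 256 = 222
Complement = 33

33


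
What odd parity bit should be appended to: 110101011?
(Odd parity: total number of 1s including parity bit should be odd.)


Number of 1s in data: 6
Parity bit: 1

1


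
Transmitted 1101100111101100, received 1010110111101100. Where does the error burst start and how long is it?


XOR: 0111010000000000

Burst at position 1, length 5


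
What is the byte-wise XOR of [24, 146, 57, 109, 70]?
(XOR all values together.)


XOR chain: 24 ^ 146 ^ 57 ^ 109 ^ 70 = 152

152


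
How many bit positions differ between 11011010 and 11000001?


XOR: 00011011
Count of 1s: 4

4


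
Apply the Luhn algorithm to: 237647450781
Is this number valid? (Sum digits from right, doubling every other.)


Luhn sum = 61
61 mod 10 = 1

Invalid (Luhn sum mod 10 = 1)


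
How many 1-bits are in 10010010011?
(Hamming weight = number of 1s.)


Counting 1s in 10010010011

5


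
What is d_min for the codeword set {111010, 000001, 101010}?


Comparing all pairs, minimum distance: 1
Can detect 0 errors, correct 0 errors

1


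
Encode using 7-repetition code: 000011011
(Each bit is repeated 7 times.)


Each bit -> 7 copies

000000000000000000000000000011111111111111000000011111111111111


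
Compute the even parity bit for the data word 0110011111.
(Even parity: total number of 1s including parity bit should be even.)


Number of 1s in data: 7
Parity bit: 1

1


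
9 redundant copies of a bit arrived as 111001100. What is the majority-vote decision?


Ones: 5 out of 9
Threshold: 5

1 (5/9 voted 1)


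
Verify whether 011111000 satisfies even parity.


Number of 1s: 5

No, parity error (5 ones)


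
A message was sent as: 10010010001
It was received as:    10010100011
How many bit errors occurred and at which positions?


XOR: 00000110010

3 error(s) at position(s): 5, 6, 9


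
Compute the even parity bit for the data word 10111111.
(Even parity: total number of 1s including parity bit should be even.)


Number of 1s in data: 7
Parity bit: 1

1


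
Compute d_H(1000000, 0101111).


XOR: 1101111
Count of 1s: 6

6


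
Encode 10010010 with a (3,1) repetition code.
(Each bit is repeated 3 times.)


Each bit -> 3 copies

111000000111000000111000


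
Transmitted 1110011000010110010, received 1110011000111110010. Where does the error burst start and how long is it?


XOR: 0000000000101000000

Burst at position 10, length 3


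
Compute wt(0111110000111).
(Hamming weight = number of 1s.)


Counting 1s in 0111110000111

8


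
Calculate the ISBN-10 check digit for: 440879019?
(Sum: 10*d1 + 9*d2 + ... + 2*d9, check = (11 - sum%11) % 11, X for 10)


Weighted sum: 240
240 mod 11 = 9

Check digit: 2


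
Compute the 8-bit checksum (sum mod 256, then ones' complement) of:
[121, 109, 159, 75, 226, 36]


Sum = 726 mod 256 = 214
Complement = 41

41


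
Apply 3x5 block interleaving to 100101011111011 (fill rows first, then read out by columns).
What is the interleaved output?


Matrix:
  10010
  10111
  11011
Read columns: 111001010111011

111001010111011


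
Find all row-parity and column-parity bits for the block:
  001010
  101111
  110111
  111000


Row parities: 0111
Column parities: 101010

Row P: 0111, Col P: 101010, Corner: 1


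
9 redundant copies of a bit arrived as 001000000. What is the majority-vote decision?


Ones: 1 out of 9
Threshold: 5

0 (1/9 voted 1)


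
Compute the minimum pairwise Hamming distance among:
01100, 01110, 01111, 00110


Comparing all pairs, minimum distance: 1
Can detect 0 errors, correct 0 errors

1


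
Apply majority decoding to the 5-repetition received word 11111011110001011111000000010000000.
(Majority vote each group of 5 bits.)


Groups: 11111, 01111, 00010, 11111, 00000, 00100, 00000
Majority votes: 1101000

1101000


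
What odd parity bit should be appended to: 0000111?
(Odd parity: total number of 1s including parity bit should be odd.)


Number of 1s in data: 3
Parity bit: 0

0


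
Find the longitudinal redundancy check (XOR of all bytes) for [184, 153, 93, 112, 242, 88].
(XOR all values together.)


XOR chain: 184 ^ 153 ^ 93 ^ 112 ^ 242 ^ 88 = 166

166


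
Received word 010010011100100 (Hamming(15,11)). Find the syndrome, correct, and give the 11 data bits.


Syndrome = 1: error at position 1

Data: 01001100100 (corrected bit 1)


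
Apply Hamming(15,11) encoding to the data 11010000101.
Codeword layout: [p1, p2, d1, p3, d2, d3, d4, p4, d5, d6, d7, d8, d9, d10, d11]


Parity bits: p1=1, p2=1, p3=0, p4=0

111010100000101


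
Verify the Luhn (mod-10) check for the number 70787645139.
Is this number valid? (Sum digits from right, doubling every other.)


Luhn sum = 52
52 mod 10 = 2

Invalid (Luhn sum mod 10 = 2)


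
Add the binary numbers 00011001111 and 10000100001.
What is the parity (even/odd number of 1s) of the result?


00011001111 = 207
10000100001 = 1057
Sum = 1264 = 10011110000
1s count = 5

odd parity (5 ones in 10011110000)


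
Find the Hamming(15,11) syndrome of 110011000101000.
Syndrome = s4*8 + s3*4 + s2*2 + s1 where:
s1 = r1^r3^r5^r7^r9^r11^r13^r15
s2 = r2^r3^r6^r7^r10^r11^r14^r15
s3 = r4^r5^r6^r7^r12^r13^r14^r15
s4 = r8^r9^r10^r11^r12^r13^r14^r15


s1=0, s2=1, s3=1, s4=0

Syndrome = 6 (error at position 6)


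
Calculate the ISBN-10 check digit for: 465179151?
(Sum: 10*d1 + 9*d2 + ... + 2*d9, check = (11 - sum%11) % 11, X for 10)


Weighted sum: 249
249 mod 11 = 7

Check digit: 4


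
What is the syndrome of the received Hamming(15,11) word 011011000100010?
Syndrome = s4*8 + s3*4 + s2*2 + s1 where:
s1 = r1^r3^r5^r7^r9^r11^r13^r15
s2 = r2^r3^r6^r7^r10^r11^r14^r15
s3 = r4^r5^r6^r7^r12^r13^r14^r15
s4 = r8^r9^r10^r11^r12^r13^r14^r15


s1=0, s2=1, s3=1, s4=0

Syndrome = 6 (error at position 6)


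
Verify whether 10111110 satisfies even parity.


Number of 1s: 6

Yes, parity is correct (6 ones)


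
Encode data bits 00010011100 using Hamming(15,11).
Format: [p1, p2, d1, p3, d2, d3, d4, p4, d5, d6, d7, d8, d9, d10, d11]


Parity bits: p1=1, p2=0, p3=1, p4=1

100100110011100


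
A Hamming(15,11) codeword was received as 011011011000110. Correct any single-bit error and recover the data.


Syndrome = 0: no error detected

Data: 11101000110 (no errors)


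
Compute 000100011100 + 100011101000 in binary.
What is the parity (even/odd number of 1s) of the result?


000100011100 = 284
100011101000 = 2280
Sum = 2564 = 101000000100
1s count = 3

odd parity (3 ones in 101000000100)


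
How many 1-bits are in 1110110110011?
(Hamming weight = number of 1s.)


Counting 1s in 1110110110011

9


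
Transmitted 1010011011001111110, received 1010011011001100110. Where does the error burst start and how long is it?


XOR: 0000000000000011000

Burst at position 14, length 2


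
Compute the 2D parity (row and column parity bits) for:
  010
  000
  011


Row parities: 100
Column parities: 001

Row P: 100, Col P: 001, Corner: 1


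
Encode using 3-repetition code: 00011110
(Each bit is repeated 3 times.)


Each bit -> 3 copies

000000000111111111111000


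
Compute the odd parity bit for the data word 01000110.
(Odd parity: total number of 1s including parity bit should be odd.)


Number of 1s in data: 3
Parity bit: 0

0


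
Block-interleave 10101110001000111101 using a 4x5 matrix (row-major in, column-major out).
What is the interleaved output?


Matrix:
  10101
  11000
  10001
  11101
Read columns: 11110101100100001011

11110101100100001011


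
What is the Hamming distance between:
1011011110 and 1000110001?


XOR: 0011101111
Count of 1s: 7

7


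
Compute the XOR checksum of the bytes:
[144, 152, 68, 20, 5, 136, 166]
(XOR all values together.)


XOR chain: 144 ^ 152 ^ 68 ^ 20 ^ 5 ^ 136 ^ 166 = 115

115


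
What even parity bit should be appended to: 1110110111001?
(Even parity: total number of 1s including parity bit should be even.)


Number of 1s in data: 9
Parity bit: 1

1


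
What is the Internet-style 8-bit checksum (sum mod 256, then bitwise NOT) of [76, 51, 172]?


Sum = 299 mod 256 = 43
Complement = 212

212


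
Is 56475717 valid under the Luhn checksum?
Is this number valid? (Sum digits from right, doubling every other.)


Luhn sum = 39
39 mod 10 = 9

Invalid (Luhn sum mod 10 = 9)


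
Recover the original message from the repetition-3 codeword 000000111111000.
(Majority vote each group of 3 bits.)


Groups: 000, 000, 111, 111, 000
Majority votes: 00110

00110


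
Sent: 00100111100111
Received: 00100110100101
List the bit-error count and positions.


XOR: 00000001000010

2 error(s) at position(s): 7, 12


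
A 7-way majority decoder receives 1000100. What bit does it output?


Ones: 2 out of 7
Threshold: 4

0 (2/7 voted 1)


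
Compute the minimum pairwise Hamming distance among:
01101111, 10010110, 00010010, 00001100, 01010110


Comparing all pairs, minimum distance: 2
Can detect 1 errors, correct 0 errors

2


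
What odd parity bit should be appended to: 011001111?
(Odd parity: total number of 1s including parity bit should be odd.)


Number of 1s in data: 6
Parity bit: 1

1


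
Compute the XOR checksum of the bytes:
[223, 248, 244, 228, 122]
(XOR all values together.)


XOR chain: 223 ^ 248 ^ 244 ^ 228 ^ 122 = 77

77


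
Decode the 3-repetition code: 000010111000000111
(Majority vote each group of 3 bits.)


Groups: 000, 010, 111, 000, 000, 111
Majority votes: 001001

001001


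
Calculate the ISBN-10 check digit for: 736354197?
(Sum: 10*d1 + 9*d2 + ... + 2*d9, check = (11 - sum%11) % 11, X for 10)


Weighted sum: 261
261 mod 11 = 8

Check digit: 3


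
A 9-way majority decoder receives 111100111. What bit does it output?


Ones: 7 out of 9
Threshold: 5

1 (7/9 voted 1)


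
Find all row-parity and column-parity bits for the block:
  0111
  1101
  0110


Row parities: 110
Column parities: 1100

Row P: 110, Col P: 1100, Corner: 0


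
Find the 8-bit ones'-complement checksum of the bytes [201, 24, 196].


Sum = 421 mod 256 = 165
Complement = 90

90


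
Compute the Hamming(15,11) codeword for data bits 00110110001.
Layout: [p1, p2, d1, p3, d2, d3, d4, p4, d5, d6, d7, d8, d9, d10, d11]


Parity bits: p1=1, p2=1, p3=1, p4=1

110101110110001


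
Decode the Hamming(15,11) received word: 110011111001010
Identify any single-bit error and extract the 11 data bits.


Syndrome = 4: error at position 4

Data: 01111001010 (corrected bit 4)


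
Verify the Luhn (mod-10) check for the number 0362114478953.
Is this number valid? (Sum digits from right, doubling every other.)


Luhn sum = 58
58 mod 10 = 8

Invalid (Luhn sum mod 10 = 8)


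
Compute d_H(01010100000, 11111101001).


XOR: 10101001001
Count of 1s: 5

5


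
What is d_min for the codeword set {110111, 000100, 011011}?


Comparing all pairs, minimum distance: 3
Can detect 2 errors, correct 1 errors

3


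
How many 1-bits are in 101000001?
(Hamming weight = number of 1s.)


Counting 1s in 101000001

3


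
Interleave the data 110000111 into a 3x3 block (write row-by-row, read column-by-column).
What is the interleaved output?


Matrix:
  110
  000
  111
Read columns: 101101001

101101001


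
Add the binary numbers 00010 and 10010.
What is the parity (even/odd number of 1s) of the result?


00010 = 2
10010 = 18
Sum = 20 = 10100
1s count = 2

even parity (2 ones in 10100)


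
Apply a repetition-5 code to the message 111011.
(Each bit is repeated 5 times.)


Each bit -> 5 copies

111111111111111000001111111111


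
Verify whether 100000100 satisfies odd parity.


Number of 1s: 2

No, parity error (2 ones)


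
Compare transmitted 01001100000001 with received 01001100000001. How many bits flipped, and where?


XOR: 00000000000000

0 errors (received matches sent)


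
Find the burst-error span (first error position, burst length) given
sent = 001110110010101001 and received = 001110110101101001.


XOR: 000000000111000000

Burst at position 9, length 3


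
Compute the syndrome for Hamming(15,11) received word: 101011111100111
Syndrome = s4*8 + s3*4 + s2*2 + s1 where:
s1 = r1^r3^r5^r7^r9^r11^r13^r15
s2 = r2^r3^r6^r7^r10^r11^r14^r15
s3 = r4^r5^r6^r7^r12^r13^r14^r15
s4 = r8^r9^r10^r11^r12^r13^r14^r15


s1=1, s2=0, s3=0, s4=0

Syndrome = 1 (error at position 1)


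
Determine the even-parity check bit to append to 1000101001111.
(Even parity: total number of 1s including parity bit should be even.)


Number of 1s in data: 7
Parity bit: 1

1


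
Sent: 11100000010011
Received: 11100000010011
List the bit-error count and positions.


XOR: 00000000000000

0 errors (received matches sent)


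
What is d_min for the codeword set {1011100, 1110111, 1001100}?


Comparing all pairs, minimum distance: 1
Can detect 0 errors, correct 0 errors

1


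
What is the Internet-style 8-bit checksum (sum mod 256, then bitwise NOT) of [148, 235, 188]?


Sum = 571 mod 256 = 59
Complement = 196

196


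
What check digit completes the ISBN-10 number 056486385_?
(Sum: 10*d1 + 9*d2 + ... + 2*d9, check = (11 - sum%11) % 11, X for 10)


Weighted sum: 245
245 mod 11 = 3

Check digit: 8


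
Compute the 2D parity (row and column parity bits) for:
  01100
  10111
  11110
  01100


Row parities: 0000
Column parities: 01001

Row P: 0000, Col P: 01001, Corner: 0


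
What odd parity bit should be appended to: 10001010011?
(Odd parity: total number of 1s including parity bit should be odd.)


Number of 1s in data: 5
Parity bit: 0

0


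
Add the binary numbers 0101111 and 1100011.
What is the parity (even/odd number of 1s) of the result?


0101111 = 47
1100011 = 99
Sum = 146 = 10010010
1s count = 3

odd parity (3 ones in 10010010)


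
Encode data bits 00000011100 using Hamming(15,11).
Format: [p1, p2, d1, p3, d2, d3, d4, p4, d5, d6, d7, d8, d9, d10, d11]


Parity bits: p1=0, p2=1, p3=0, p4=1

010000010011100


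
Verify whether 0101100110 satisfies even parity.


Number of 1s: 5

No, parity error (5 ones)


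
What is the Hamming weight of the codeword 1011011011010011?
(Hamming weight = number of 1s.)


Counting 1s in 1011011011010011

10


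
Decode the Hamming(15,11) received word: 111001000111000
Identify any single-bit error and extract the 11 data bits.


Syndrome = 11: error at position 11

Data: 10100101000 (corrected bit 11)


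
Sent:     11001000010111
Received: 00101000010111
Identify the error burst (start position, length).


XOR: 11100000000000

Burst at position 0, length 3


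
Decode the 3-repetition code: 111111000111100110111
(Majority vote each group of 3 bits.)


Groups: 111, 111, 000, 111, 100, 110, 111
Majority votes: 1101011

1101011


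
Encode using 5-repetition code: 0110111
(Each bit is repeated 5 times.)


Each bit -> 5 copies

00000111111111100000111111111111111


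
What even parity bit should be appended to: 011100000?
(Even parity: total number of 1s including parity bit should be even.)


Number of 1s in data: 3
Parity bit: 1

1


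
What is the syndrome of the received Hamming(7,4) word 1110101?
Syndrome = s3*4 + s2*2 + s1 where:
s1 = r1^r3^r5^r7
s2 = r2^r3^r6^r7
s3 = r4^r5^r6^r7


s1=0, s2=1, s3=0

Syndrome = 2 (error at position 2)


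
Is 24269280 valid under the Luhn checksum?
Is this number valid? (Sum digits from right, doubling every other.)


Luhn sum = 36
36 mod 10 = 6

Invalid (Luhn sum mod 10 = 6)


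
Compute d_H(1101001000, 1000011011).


XOR: 0101010011
Count of 1s: 5

5


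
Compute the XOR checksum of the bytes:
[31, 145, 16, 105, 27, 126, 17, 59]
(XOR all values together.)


XOR chain: 31 ^ 145 ^ 16 ^ 105 ^ 27 ^ 126 ^ 17 ^ 59 = 184

184


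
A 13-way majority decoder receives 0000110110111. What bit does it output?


Ones: 7 out of 13
Threshold: 7

1 (7/13 voted 1)


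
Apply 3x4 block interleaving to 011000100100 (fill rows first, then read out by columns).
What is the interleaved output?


Matrix:
  0110
  0010
  0100
Read columns: 000101110000

000101110000


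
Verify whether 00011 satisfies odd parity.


Number of 1s: 2

No, parity error (2 ones)


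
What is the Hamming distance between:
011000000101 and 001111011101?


XOR: 010111011000
Count of 1s: 6

6


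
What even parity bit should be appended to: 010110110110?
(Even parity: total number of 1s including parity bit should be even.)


Number of 1s in data: 7
Parity bit: 1

1


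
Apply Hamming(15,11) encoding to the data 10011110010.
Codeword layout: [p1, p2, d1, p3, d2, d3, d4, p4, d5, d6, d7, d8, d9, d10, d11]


Parity bits: p1=0, p2=1, p3=0, p4=0

011000101110010


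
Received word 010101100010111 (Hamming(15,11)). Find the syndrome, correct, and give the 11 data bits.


Syndrome = 0: no error detected

Data: 00110010111 (no errors)


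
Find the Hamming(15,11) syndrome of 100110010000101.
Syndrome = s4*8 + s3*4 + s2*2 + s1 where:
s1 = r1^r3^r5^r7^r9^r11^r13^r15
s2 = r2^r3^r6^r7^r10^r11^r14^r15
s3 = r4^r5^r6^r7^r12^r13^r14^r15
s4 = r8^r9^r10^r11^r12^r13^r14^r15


s1=0, s2=1, s3=0, s4=1

Syndrome = 10 (error at position 10)


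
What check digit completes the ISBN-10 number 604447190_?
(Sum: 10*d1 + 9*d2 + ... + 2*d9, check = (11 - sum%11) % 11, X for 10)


Weighted sum: 210
210 mod 11 = 1

Check digit: X


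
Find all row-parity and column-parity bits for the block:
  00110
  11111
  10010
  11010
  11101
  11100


Row parities: 010101
Column parities: 10000

Row P: 010101, Col P: 10000, Corner: 1


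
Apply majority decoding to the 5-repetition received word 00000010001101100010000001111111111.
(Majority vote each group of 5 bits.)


Groups: 00000, 01000, 11011, 00010, 00000, 11111, 11111
Majority votes: 0010011

0010011


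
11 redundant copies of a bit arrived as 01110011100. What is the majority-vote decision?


Ones: 6 out of 11
Threshold: 6

1 (6/11 voted 1)


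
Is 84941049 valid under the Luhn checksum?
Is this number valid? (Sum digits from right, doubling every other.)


Luhn sum = 43
43 mod 10 = 3

Invalid (Luhn sum mod 10 = 3)


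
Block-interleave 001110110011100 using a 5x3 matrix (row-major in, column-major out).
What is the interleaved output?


Matrix:
  001
  110
  110
  011
  100
Read columns: 011010111010010

011010111010010


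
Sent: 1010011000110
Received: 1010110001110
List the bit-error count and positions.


XOR: 0000101001000

3 error(s) at position(s): 4, 6, 9


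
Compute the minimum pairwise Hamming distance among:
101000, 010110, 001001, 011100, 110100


Comparing all pairs, minimum distance: 2
Can detect 1 errors, correct 0 errors

2


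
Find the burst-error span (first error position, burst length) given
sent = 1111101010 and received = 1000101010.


XOR: 0111000000

Burst at position 1, length 3


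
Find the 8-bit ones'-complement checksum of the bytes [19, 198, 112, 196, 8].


Sum = 533 mod 256 = 21
Complement = 234

234


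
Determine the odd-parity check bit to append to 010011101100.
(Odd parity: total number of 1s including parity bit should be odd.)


Number of 1s in data: 6
Parity bit: 1

1


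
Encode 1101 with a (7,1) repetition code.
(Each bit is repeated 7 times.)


Each bit -> 7 copies

1111111111111100000001111111


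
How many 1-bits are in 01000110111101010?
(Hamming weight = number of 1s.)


Counting 1s in 01000110111101010

9


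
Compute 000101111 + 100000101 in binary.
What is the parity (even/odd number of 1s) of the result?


000101111 = 47
100000101 = 261
Sum = 308 = 100110100
1s count = 4

even parity (4 ones in 100110100)


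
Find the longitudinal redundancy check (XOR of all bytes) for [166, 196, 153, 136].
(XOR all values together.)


XOR chain: 166 ^ 196 ^ 153 ^ 136 = 115

115


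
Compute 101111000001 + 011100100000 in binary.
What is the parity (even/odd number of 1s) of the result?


101111000001 = 3009
011100100000 = 1824
Sum = 4833 = 1001011100001
1s count = 6

even parity (6 ones in 1001011100001)


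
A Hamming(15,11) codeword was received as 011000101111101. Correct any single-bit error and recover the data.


Syndrome = 0: no error detected

Data: 10011111101 (no errors)


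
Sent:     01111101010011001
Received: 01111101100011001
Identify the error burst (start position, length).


XOR: 00000000110000000

Burst at position 8, length 2


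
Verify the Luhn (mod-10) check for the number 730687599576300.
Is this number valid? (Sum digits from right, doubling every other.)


Luhn sum = 66
66 mod 10 = 6

Invalid (Luhn sum mod 10 = 6)


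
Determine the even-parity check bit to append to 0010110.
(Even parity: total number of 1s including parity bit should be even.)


Number of 1s in data: 3
Parity bit: 1

1


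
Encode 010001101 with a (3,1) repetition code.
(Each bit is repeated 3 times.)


Each bit -> 3 copies

000111000000000111111000111


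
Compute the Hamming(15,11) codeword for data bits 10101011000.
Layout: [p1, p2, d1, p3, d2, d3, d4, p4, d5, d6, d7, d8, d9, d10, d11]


Parity bits: p1=1, p2=1, p3=0, p4=1

111001011011000


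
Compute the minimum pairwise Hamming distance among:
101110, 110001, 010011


Comparing all pairs, minimum distance: 2
Can detect 1 errors, correct 0 errors

2


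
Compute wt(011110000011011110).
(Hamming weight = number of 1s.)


Counting 1s in 011110000011011110

10


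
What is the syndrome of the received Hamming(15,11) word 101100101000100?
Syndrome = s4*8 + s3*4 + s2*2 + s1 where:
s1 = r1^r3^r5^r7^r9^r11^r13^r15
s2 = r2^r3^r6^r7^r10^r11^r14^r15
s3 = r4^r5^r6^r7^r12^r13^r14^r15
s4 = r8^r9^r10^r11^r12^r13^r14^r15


s1=1, s2=0, s3=1, s4=0

Syndrome = 5 (error at position 5)


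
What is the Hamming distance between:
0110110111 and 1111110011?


XOR: 1001000100
Count of 1s: 3

3


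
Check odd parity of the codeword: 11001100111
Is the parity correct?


Number of 1s: 7

Yes, parity is correct (7 ones)


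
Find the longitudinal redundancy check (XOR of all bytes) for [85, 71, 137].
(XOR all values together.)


XOR chain: 85 ^ 71 ^ 137 = 155

155


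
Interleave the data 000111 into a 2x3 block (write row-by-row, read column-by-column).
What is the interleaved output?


Matrix:
  000
  111
Read columns: 010101

010101


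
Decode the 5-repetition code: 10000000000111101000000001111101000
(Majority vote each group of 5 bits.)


Groups: 10000, 00000, 01111, 01000, 00000, 11111, 01000
Majority votes: 0010010

0010010


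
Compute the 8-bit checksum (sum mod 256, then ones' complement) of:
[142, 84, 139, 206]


Sum = 571 mod 256 = 59
Complement = 196

196


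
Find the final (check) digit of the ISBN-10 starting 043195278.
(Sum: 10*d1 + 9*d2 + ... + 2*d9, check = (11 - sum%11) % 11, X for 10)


Weighted sum: 191
191 mod 11 = 4

Check digit: 7


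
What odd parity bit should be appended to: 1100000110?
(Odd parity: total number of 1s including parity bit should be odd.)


Number of 1s in data: 4
Parity bit: 1

1


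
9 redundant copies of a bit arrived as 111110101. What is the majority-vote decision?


Ones: 7 out of 9
Threshold: 5

1 (7/9 voted 1)


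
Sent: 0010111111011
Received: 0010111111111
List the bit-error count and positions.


XOR: 0000000000100

1 error(s) at position(s): 10


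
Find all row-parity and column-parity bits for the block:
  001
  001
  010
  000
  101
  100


Row parities: 111001
Column parities: 011

Row P: 111001, Col P: 011, Corner: 0


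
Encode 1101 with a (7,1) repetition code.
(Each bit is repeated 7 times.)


Each bit -> 7 copies

1111111111111100000001111111


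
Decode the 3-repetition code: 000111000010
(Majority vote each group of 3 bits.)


Groups: 000, 111, 000, 010
Majority votes: 0100

0100


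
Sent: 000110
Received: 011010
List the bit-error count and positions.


XOR: 011100

3 error(s) at position(s): 1, 2, 3


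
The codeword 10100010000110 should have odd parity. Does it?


Number of 1s: 5

Yes, parity is correct (5 ones)


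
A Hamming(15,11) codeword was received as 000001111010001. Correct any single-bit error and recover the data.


Syndrome = 4: error at position 4

Data: 00111010001 (corrected bit 4)


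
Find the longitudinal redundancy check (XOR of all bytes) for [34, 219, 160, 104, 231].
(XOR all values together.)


XOR chain: 34 ^ 219 ^ 160 ^ 104 ^ 231 = 214

214


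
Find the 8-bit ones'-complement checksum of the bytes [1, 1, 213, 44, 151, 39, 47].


Sum = 496 mod 256 = 240
Complement = 15

15


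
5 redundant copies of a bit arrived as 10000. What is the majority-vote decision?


Ones: 1 out of 5
Threshold: 3

0 (1/5 voted 1)


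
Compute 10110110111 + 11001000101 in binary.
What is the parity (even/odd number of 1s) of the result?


10110110111 = 1463
11001000101 = 1605
Sum = 3068 = 101111111100
1s count = 9

odd parity (9 ones in 101111111100)


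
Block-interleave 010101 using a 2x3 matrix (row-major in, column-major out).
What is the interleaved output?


Matrix:
  010
  101
Read columns: 011001

011001


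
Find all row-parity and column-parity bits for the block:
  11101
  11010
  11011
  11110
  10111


Row parities: 01000
Column parities: 10101

Row P: 01000, Col P: 10101, Corner: 1


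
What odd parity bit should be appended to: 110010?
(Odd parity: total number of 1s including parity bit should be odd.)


Number of 1s in data: 3
Parity bit: 0

0


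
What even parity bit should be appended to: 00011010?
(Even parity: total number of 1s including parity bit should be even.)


Number of 1s in data: 3
Parity bit: 1

1


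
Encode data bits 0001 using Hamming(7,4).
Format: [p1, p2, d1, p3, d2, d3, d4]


Parity bits: p1=1, p2=1, p3=1

1101001


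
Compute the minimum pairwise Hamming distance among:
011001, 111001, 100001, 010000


Comparing all pairs, minimum distance: 1
Can detect 0 errors, correct 0 errors

1


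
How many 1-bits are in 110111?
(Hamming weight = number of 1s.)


Counting 1s in 110111

5


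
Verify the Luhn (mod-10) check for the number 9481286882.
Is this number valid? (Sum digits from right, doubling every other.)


Luhn sum = 53
53 mod 10 = 3

Invalid (Luhn sum mod 10 = 3)


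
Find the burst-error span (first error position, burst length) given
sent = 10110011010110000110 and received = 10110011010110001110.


XOR: 00000000000000001000

Burst at position 16, length 1


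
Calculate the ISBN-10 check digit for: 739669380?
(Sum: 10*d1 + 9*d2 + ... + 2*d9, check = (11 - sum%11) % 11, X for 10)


Weighted sum: 328
328 mod 11 = 9

Check digit: 2


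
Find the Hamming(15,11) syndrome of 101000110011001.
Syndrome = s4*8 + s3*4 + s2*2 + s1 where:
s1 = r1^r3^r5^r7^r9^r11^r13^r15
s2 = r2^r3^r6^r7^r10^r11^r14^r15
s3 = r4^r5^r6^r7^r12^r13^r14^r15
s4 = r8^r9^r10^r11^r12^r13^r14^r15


s1=1, s2=0, s3=1, s4=0

Syndrome = 5 (error at position 5)


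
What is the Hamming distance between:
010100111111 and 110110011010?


XOR: 100010100101
Count of 1s: 5

5


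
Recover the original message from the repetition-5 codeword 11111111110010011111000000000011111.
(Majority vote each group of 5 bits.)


Groups: 11111, 11111, 00100, 11111, 00000, 00000, 11111
Majority votes: 1101001

1101001


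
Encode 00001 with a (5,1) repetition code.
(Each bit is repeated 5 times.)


Each bit -> 5 copies

0000000000000000000011111


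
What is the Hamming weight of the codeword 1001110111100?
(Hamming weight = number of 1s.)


Counting 1s in 1001110111100

8


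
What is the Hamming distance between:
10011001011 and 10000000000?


XOR: 00011001011
Count of 1s: 5

5


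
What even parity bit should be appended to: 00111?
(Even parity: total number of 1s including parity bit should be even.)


Number of 1s in data: 3
Parity bit: 1

1


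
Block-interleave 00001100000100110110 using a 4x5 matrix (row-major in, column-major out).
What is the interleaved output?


Matrix:
  00001
  10000
  01001
  10110
Read columns: 01010010000100011010

01010010000100011010


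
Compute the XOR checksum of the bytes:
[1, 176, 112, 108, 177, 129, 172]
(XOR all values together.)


XOR chain: 1 ^ 176 ^ 112 ^ 108 ^ 177 ^ 129 ^ 172 = 49

49


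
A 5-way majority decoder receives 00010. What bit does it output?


Ones: 1 out of 5
Threshold: 3

0 (1/5 voted 1)


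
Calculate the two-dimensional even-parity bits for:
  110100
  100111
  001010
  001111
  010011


Row parities: 10001
Column parities: 000101

Row P: 10001, Col P: 000101, Corner: 0


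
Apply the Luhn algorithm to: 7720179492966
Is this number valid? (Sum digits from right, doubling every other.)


Luhn sum = 68
68 mod 10 = 8

Invalid (Luhn sum mod 10 = 8)


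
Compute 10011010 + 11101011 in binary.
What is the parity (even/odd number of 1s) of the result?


10011010 = 154
11101011 = 235
Sum = 389 = 110000101
1s count = 4

even parity (4 ones in 110000101)


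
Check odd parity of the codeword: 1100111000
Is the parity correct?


Number of 1s: 5

Yes, parity is correct (5 ones)


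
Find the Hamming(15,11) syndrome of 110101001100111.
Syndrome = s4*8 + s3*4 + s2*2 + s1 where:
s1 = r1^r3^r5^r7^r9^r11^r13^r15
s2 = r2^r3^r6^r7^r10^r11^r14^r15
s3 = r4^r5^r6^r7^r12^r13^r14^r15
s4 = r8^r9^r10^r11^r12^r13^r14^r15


s1=0, s2=1, s3=1, s4=1

Syndrome = 14 (error at position 14)


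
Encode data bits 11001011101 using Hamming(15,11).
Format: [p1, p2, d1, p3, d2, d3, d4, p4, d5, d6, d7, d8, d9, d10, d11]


Parity bits: p1=0, p2=1, p3=0, p4=1

011010011011101


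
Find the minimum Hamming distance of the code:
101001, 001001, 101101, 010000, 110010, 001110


Comparing all pairs, minimum distance: 1
Can detect 0 errors, correct 0 errors

1


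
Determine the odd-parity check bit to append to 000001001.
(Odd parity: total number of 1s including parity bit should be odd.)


Number of 1s in data: 2
Parity bit: 1

1


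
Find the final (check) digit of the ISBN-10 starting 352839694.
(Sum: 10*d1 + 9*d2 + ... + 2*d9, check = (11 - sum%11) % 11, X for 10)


Weighted sum: 269
269 mod 11 = 5

Check digit: 6


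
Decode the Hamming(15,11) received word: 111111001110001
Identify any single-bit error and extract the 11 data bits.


Syndrome = 0: no error detected

Data: 11101110001 (no errors)


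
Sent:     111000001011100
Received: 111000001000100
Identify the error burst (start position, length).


XOR: 000000000011000

Burst at position 10, length 2


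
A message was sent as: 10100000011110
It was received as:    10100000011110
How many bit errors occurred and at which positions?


XOR: 00000000000000

0 errors (received matches sent)
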